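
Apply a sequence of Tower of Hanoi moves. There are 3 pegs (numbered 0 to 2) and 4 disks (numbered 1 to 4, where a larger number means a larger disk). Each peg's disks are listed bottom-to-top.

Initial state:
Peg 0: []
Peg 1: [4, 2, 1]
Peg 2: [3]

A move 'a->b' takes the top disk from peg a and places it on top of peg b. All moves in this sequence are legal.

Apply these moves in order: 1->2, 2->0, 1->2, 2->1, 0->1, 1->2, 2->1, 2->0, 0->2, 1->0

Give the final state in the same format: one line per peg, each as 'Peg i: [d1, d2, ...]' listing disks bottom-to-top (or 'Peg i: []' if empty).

After move 1 (1->2):
Peg 0: []
Peg 1: [4, 2]
Peg 2: [3, 1]

After move 2 (2->0):
Peg 0: [1]
Peg 1: [4, 2]
Peg 2: [3]

After move 3 (1->2):
Peg 0: [1]
Peg 1: [4]
Peg 2: [3, 2]

After move 4 (2->1):
Peg 0: [1]
Peg 1: [4, 2]
Peg 2: [3]

After move 5 (0->1):
Peg 0: []
Peg 1: [4, 2, 1]
Peg 2: [3]

After move 6 (1->2):
Peg 0: []
Peg 1: [4, 2]
Peg 2: [3, 1]

After move 7 (2->1):
Peg 0: []
Peg 1: [4, 2, 1]
Peg 2: [3]

After move 8 (2->0):
Peg 0: [3]
Peg 1: [4, 2, 1]
Peg 2: []

After move 9 (0->2):
Peg 0: []
Peg 1: [4, 2, 1]
Peg 2: [3]

After move 10 (1->0):
Peg 0: [1]
Peg 1: [4, 2]
Peg 2: [3]

Answer: Peg 0: [1]
Peg 1: [4, 2]
Peg 2: [3]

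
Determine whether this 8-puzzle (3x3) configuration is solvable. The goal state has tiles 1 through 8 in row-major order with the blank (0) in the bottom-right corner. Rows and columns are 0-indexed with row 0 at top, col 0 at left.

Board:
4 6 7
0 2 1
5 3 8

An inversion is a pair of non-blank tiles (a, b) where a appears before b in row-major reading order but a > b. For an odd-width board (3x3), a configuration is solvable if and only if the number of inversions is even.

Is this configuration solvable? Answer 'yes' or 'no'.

Inversions (pairs i<j in row-major order where tile[i] > tile[j] > 0): 13
13 is odd, so the puzzle is not solvable.

Answer: no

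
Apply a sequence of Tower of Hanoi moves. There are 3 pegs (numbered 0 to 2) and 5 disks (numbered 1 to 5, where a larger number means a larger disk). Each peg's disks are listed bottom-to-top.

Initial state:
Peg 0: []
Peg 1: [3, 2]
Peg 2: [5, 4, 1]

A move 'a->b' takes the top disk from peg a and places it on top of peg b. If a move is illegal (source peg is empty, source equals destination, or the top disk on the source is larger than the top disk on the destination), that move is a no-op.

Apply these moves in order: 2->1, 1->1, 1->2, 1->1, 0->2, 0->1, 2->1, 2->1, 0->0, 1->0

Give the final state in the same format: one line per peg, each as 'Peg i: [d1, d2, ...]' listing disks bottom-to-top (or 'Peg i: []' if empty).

After move 1 (2->1):
Peg 0: []
Peg 1: [3, 2, 1]
Peg 2: [5, 4]

After move 2 (1->1):
Peg 0: []
Peg 1: [3, 2, 1]
Peg 2: [5, 4]

After move 3 (1->2):
Peg 0: []
Peg 1: [3, 2]
Peg 2: [5, 4, 1]

After move 4 (1->1):
Peg 0: []
Peg 1: [3, 2]
Peg 2: [5, 4, 1]

After move 5 (0->2):
Peg 0: []
Peg 1: [3, 2]
Peg 2: [5, 4, 1]

After move 6 (0->1):
Peg 0: []
Peg 1: [3, 2]
Peg 2: [5, 4, 1]

After move 7 (2->1):
Peg 0: []
Peg 1: [3, 2, 1]
Peg 2: [5, 4]

After move 8 (2->1):
Peg 0: []
Peg 1: [3, 2, 1]
Peg 2: [5, 4]

After move 9 (0->0):
Peg 0: []
Peg 1: [3, 2, 1]
Peg 2: [5, 4]

After move 10 (1->0):
Peg 0: [1]
Peg 1: [3, 2]
Peg 2: [5, 4]

Answer: Peg 0: [1]
Peg 1: [3, 2]
Peg 2: [5, 4]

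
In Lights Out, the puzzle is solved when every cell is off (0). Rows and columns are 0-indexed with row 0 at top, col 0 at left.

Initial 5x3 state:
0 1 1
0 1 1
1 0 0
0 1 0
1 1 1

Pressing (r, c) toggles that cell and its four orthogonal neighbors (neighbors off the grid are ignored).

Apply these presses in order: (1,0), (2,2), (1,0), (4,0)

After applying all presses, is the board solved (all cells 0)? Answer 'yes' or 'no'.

Answer: no

Derivation:
After press 1 at (1,0):
1 1 1
1 0 1
0 0 0
0 1 0
1 1 1

After press 2 at (2,2):
1 1 1
1 0 0
0 1 1
0 1 1
1 1 1

After press 3 at (1,0):
0 1 1
0 1 0
1 1 1
0 1 1
1 1 1

After press 4 at (4,0):
0 1 1
0 1 0
1 1 1
1 1 1
0 0 1

Lights still on: 10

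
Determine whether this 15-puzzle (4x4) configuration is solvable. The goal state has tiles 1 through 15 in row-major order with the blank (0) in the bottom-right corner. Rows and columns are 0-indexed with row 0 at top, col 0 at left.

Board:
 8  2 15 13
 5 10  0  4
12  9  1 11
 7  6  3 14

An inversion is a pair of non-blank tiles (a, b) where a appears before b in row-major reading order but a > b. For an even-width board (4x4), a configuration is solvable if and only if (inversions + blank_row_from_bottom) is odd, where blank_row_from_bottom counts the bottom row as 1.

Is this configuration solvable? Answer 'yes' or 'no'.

Inversions: 57
Blank is in row 1 (0-indexed from top), which is row 3 counting from the bottom (bottom = 1).
57 + 3 = 60, which is even, so the puzzle is not solvable.

Answer: no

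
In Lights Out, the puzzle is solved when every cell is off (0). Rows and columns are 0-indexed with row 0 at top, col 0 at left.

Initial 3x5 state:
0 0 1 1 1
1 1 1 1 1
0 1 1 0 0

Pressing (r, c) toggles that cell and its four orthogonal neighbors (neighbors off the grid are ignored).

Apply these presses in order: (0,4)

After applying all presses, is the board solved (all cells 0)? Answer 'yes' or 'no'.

After press 1 at (0,4):
0 0 1 0 0
1 1 1 1 0
0 1 1 0 0

Lights still on: 7

Answer: no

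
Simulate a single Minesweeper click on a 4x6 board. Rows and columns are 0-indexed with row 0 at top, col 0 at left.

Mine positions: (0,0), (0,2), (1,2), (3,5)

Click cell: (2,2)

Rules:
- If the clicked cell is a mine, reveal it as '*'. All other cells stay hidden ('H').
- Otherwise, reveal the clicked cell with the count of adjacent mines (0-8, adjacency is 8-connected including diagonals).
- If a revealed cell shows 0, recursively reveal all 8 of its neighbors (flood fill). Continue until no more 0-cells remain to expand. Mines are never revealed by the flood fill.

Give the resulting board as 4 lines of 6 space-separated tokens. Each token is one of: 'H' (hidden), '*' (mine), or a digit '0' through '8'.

H H H H H H
H H H H H H
H H 1 H H H
H H H H H H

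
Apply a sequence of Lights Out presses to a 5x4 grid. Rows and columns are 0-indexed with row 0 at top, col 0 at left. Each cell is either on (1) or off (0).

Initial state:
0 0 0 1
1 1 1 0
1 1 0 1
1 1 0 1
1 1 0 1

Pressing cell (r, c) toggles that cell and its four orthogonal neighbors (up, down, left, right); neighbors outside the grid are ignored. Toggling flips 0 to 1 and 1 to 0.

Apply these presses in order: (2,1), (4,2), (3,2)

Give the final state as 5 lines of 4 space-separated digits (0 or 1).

After press 1 at (2,1):
0 0 0 1
1 0 1 0
0 0 1 1
1 0 0 1
1 1 0 1

After press 2 at (4,2):
0 0 0 1
1 0 1 0
0 0 1 1
1 0 1 1
1 0 1 0

After press 3 at (3,2):
0 0 0 1
1 0 1 0
0 0 0 1
1 1 0 0
1 0 0 0

Answer: 0 0 0 1
1 0 1 0
0 0 0 1
1 1 0 0
1 0 0 0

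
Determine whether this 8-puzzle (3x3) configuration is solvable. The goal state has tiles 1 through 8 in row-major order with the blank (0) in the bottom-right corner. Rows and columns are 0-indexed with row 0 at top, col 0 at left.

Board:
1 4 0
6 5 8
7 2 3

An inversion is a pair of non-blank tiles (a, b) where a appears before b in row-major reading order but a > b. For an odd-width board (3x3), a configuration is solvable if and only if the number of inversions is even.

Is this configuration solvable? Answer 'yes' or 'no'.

Inversions (pairs i<j in row-major order where tile[i] > tile[j] > 0): 12
12 is even, so the puzzle is solvable.

Answer: yes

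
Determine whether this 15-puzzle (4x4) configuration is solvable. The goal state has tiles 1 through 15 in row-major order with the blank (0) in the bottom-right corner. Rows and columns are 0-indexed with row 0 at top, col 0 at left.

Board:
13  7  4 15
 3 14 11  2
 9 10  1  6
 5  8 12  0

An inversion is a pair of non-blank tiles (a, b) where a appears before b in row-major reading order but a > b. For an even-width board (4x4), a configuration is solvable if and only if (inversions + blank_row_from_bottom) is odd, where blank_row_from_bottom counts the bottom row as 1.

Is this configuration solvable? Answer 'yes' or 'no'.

Answer: yes

Derivation:
Inversions: 60
Blank is in row 3 (0-indexed from top), which is row 1 counting from the bottom (bottom = 1).
60 + 1 = 61, which is odd, so the puzzle is solvable.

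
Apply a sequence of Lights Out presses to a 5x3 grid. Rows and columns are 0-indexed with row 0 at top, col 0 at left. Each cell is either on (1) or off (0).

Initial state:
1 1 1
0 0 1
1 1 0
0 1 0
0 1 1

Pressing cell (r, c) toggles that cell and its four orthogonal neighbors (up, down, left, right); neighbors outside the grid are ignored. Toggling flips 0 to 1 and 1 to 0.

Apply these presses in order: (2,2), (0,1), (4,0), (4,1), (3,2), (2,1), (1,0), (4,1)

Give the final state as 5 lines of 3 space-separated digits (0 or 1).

Answer: 1 0 0
1 1 0
1 1 1
1 1 0
1 0 0

Derivation:
After press 1 at (2,2):
1 1 1
0 0 0
1 0 1
0 1 1
0 1 1

After press 2 at (0,1):
0 0 0
0 1 0
1 0 1
0 1 1
0 1 1

After press 3 at (4,0):
0 0 0
0 1 0
1 0 1
1 1 1
1 0 1

After press 4 at (4,1):
0 0 0
0 1 0
1 0 1
1 0 1
0 1 0

After press 5 at (3,2):
0 0 0
0 1 0
1 0 0
1 1 0
0 1 1

After press 6 at (2,1):
0 0 0
0 0 0
0 1 1
1 0 0
0 1 1

After press 7 at (1,0):
1 0 0
1 1 0
1 1 1
1 0 0
0 1 1

After press 8 at (4,1):
1 0 0
1 1 0
1 1 1
1 1 0
1 0 0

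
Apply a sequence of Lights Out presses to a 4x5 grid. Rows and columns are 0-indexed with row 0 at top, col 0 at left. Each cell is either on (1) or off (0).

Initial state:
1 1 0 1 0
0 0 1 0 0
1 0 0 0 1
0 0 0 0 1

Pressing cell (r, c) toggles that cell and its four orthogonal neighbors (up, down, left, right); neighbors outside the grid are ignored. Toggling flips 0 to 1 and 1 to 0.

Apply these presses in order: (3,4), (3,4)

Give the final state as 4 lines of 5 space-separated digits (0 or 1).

Answer: 1 1 0 1 0
0 0 1 0 0
1 0 0 0 1
0 0 0 0 1

Derivation:
After press 1 at (3,4):
1 1 0 1 0
0 0 1 0 0
1 0 0 0 0
0 0 0 1 0

After press 2 at (3,4):
1 1 0 1 0
0 0 1 0 0
1 0 0 0 1
0 0 0 0 1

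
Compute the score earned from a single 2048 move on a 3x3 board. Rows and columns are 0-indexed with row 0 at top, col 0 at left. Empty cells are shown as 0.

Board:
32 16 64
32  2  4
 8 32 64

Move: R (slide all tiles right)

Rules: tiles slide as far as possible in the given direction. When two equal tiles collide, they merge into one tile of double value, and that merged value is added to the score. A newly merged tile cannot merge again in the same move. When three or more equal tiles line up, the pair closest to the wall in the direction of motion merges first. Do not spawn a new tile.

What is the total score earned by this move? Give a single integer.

Answer: 0

Derivation:
Slide right:
row 0: [32, 16, 64] -> [32, 16, 64]  score +0 (running 0)
row 1: [32, 2, 4] -> [32, 2, 4]  score +0 (running 0)
row 2: [8, 32, 64] -> [8, 32, 64]  score +0 (running 0)
Board after move:
32 16 64
32  2  4
 8 32 64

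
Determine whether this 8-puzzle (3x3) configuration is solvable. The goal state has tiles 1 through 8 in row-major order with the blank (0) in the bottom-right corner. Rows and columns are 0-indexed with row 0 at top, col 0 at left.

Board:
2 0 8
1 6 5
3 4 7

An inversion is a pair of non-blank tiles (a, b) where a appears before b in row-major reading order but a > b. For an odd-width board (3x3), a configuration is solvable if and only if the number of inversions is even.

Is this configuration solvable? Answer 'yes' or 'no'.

Inversions (pairs i<j in row-major order where tile[i] > tile[j] > 0): 12
12 is even, so the puzzle is solvable.

Answer: yes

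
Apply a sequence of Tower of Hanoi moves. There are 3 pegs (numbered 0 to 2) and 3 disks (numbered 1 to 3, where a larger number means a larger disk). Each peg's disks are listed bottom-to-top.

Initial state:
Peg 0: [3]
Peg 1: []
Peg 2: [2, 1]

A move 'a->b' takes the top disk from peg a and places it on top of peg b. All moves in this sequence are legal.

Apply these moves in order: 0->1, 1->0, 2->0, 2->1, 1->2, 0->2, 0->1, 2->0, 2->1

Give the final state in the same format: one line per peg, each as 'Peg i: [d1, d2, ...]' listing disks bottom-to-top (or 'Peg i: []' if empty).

After move 1 (0->1):
Peg 0: []
Peg 1: [3]
Peg 2: [2, 1]

After move 2 (1->0):
Peg 0: [3]
Peg 1: []
Peg 2: [2, 1]

After move 3 (2->0):
Peg 0: [3, 1]
Peg 1: []
Peg 2: [2]

After move 4 (2->1):
Peg 0: [3, 1]
Peg 1: [2]
Peg 2: []

After move 5 (1->2):
Peg 0: [3, 1]
Peg 1: []
Peg 2: [2]

After move 6 (0->2):
Peg 0: [3]
Peg 1: []
Peg 2: [2, 1]

After move 7 (0->1):
Peg 0: []
Peg 1: [3]
Peg 2: [2, 1]

After move 8 (2->0):
Peg 0: [1]
Peg 1: [3]
Peg 2: [2]

After move 9 (2->1):
Peg 0: [1]
Peg 1: [3, 2]
Peg 2: []

Answer: Peg 0: [1]
Peg 1: [3, 2]
Peg 2: []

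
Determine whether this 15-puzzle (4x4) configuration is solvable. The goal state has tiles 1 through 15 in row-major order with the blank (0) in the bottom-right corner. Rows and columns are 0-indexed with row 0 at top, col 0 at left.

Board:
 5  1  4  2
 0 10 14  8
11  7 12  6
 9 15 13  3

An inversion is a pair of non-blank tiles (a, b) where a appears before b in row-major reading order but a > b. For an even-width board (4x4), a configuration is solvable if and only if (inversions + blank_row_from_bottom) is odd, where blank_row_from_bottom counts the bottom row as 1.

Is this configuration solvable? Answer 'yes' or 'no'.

Answer: yes

Derivation:
Inversions: 36
Blank is in row 1 (0-indexed from top), which is row 3 counting from the bottom (bottom = 1).
36 + 3 = 39, which is odd, so the puzzle is solvable.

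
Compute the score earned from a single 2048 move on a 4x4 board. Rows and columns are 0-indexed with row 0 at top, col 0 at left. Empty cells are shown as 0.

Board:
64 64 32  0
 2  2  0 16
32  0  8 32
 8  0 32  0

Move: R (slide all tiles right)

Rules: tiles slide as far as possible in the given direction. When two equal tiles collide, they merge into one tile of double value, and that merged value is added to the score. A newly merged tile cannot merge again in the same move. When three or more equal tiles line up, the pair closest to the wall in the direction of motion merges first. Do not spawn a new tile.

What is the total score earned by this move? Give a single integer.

Slide right:
row 0: [64, 64, 32, 0] -> [0, 0, 128, 32]  score +128 (running 128)
row 1: [2, 2, 0, 16] -> [0, 0, 4, 16]  score +4 (running 132)
row 2: [32, 0, 8, 32] -> [0, 32, 8, 32]  score +0 (running 132)
row 3: [8, 0, 32, 0] -> [0, 0, 8, 32]  score +0 (running 132)
Board after move:
  0   0 128  32
  0   0   4  16
  0  32   8  32
  0   0   8  32

Answer: 132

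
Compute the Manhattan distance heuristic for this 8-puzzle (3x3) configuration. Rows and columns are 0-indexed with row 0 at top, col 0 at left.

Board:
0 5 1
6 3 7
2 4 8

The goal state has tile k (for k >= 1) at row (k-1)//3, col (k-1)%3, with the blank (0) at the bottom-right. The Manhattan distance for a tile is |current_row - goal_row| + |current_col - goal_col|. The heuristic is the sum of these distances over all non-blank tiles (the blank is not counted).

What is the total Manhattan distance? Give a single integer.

Tile 5: at (0,1), goal (1,1), distance |0-1|+|1-1| = 1
Tile 1: at (0,2), goal (0,0), distance |0-0|+|2-0| = 2
Tile 6: at (1,0), goal (1,2), distance |1-1|+|0-2| = 2
Tile 3: at (1,1), goal (0,2), distance |1-0|+|1-2| = 2
Tile 7: at (1,2), goal (2,0), distance |1-2|+|2-0| = 3
Tile 2: at (2,0), goal (0,1), distance |2-0|+|0-1| = 3
Tile 4: at (2,1), goal (1,0), distance |2-1|+|1-0| = 2
Tile 8: at (2,2), goal (2,1), distance |2-2|+|2-1| = 1
Sum: 1 + 2 + 2 + 2 + 3 + 3 + 2 + 1 = 16

Answer: 16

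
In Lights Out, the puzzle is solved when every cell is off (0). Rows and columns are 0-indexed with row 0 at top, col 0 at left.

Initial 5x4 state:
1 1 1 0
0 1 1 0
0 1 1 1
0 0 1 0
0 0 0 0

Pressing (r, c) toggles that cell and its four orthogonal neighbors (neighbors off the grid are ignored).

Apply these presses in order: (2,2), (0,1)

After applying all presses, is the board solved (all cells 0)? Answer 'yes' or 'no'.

After press 1 at (2,2):
1 1 1 0
0 1 0 0
0 0 0 0
0 0 0 0
0 0 0 0

After press 2 at (0,1):
0 0 0 0
0 0 0 0
0 0 0 0
0 0 0 0
0 0 0 0

Lights still on: 0

Answer: yes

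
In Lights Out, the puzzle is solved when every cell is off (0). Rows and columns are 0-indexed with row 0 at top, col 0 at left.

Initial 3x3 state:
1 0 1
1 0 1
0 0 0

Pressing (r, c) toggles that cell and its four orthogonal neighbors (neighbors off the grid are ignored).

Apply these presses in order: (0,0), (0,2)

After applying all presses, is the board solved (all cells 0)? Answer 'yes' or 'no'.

After press 1 at (0,0):
0 1 1
0 0 1
0 0 0

After press 2 at (0,2):
0 0 0
0 0 0
0 0 0

Lights still on: 0

Answer: yes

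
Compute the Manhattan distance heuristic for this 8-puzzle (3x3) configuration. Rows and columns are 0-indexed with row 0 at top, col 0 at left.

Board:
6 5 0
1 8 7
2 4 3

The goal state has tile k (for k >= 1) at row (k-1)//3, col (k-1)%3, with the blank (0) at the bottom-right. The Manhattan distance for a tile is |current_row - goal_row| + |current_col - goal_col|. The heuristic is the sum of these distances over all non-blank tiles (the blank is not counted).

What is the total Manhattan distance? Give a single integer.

Answer: 16

Derivation:
Tile 6: at (0,0), goal (1,2), distance |0-1|+|0-2| = 3
Tile 5: at (0,1), goal (1,1), distance |0-1|+|1-1| = 1
Tile 1: at (1,0), goal (0,0), distance |1-0|+|0-0| = 1
Tile 8: at (1,1), goal (2,1), distance |1-2|+|1-1| = 1
Tile 7: at (1,2), goal (2,0), distance |1-2|+|2-0| = 3
Tile 2: at (2,0), goal (0,1), distance |2-0|+|0-1| = 3
Tile 4: at (2,1), goal (1,0), distance |2-1|+|1-0| = 2
Tile 3: at (2,2), goal (0,2), distance |2-0|+|2-2| = 2
Sum: 3 + 1 + 1 + 1 + 3 + 3 + 2 + 2 = 16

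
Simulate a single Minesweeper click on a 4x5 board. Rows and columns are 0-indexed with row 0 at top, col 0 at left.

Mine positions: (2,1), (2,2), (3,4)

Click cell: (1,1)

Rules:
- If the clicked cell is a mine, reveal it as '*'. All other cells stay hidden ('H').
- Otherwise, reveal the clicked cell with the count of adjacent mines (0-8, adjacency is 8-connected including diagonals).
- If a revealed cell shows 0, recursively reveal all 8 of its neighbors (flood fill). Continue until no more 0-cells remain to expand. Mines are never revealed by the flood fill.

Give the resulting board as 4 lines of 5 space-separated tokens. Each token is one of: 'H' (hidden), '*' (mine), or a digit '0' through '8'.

H H H H H
H 2 H H H
H H H H H
H H H H H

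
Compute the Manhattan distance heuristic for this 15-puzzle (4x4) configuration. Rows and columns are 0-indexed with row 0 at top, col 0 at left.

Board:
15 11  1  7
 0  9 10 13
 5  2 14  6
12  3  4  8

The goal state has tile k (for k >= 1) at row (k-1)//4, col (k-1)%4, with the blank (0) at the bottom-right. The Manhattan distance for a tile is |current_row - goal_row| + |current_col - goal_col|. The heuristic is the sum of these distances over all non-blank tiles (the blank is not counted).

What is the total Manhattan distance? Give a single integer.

Tile 15: at (0,0), goal (3,2), distance |0-3|+|0-2| = 5
Tile 11: at (0,1), goal (2,2), distance |0-2|+|1-2| = 3
Tile 1: at (0,2), goal (0,0), distance |0-0|+|2-0| = 2
Tile 7: at (0,3), goal (1,2), distance |0-1|+|3-2| = 2
Tile 9: at (1,1), goal (2,0), distance |1-2|+|1-0| = 2
Tile 10: at (1,2), goal (2,1), distance |1-2|+|2-1| = 2
Tile 13: at (1,3), goal (3,0), distance |1-3|+|3-0| = 5
Tile 5: at (2,0), goal (1,0), distance |2-1|+|0-0| = 1
Tile 2: at (2,1), goal (0,1), distance |2-0|+|1-1| = 2
Tile 14: at (2,2), goal (3,1), distance |2-3|+|2-1| = 2
Tile 6: at (2,3), goal (1,1), distance |2-1|+|3-1| = 3
Tile 12: at (3,0), goal (2,3), distance |3-2|+|0-3| = 4
Tile 3: at (3,1), goal (0,2), distance |3-0|+|1-2| = 4
Tile 4: at (3,2), goal (0,3), distance |3-0|+|2-3| = 4
Tile 8: at (3,3), goal (1,3), distance |3-1|+|3-3| = 2
Sum: 5 + 3 + 2 + 2 + 2 + 2 + 5 + 1 + 2 + 2 + 3 + 4 + 4 + 4 + 2 = 43

Answer: 43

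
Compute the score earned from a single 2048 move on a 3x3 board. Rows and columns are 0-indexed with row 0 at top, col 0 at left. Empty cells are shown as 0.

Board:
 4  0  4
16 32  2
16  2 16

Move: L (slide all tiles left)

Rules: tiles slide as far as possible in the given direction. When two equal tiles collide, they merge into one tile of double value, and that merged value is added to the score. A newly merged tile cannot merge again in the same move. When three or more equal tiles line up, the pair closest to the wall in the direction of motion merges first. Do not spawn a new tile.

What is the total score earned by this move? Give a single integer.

Answer: 8

Derivation:
Slide left:
row 0: [4, 0, 4] -> [8, 0, 0]  score +8 (running 8)
row 1: [16, 32, 2] -> [16, 32, 2]  score +0 (running 8)
row 2: [16, 2, 16] -> [16, 2, 16]  score +0 (running 8)
Board after move:
 8  0  0
16 32  2
16  2 16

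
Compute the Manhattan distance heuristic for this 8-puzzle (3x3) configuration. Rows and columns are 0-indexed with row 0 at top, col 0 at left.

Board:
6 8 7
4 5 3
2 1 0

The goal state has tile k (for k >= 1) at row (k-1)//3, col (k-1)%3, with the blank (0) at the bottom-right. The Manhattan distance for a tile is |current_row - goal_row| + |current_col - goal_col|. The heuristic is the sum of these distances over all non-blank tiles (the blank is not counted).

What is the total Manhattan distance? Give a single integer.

Tile 6: (0,0)->(1,2) = 3
Tile 8: (0,1)->(2,1) = 2
Tile 7: (0,2)->(2,0) = 4
Tile 4: (1,0)->(1,0) = 0
Tile 5: (1,1)->(1,1) = 0
Tile 3: (1,2)->(0,2) = 1
Tile 2: (2,0)->(0,1) = 3
Tile 1: (2,1)->(0,0) = 3
Sum: 3 + 2 + 4 + 0 + 0 + 1 + 3 + 3 = 16

Answer: 16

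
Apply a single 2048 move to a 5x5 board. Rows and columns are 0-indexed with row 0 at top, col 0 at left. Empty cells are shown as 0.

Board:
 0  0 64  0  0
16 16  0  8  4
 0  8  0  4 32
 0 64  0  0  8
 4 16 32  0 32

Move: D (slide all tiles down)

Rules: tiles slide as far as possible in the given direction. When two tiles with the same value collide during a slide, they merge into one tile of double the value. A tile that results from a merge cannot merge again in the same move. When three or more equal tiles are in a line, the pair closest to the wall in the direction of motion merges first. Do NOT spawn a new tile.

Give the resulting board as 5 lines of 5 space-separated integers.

Slide down:
col 0: [0, 16, 0, 0, 4] -> [0, 0, 0, 16, 4]
col 1: [0, 16, 8, 64, 16] -> [0, 16, 8, 64, 16]
col 2: [64, 0, 0, 0, 32] -> [0, 0, 0, 64, 32]
col 3: [0, 8, 4, 0, 0] -> [0, 0, 0, 8, 4]
col 4: [0, 4, 32, 8, 32] -> [0, 4, 32, 8, 32]

Answer:  0  0  0  0  0
 0 16  0  0  4
 0  8  0  0 32
16 64 64  8  8
 4 16 32  4 32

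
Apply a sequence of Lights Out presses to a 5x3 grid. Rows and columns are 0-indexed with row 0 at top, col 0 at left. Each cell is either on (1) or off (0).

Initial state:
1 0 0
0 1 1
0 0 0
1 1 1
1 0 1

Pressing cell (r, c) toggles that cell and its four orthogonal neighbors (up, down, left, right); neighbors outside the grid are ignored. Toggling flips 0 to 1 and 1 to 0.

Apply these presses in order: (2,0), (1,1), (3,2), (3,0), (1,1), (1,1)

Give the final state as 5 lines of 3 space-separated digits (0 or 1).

After press 1 at (2,0):
1 0 0
1 1 1
1 1 0
0 1 1
1 0 1

After press 2 at (1,1):
1 1 0
0 0 0
1 0 0
0 1 1
1 0 1

After press 3 at (3,2):
1 1 0
0 0 0
1 0 1
0 0 0
1 0 0

After press 4 at (3,0):
1 1 0
0 0 0
0 0 1
1 1 0
0 0 0

After press 5 at (1,1):
1 0 0
1 1 1
0 1 1
1 1 0
0 0 0

After press 6 at (1,1):
1 1 0
0 0 0
0 0 1
1 1 0
0 0 0

Answer: 1 1 0
0 0 0
0 0 1
1 1 0
0 0 0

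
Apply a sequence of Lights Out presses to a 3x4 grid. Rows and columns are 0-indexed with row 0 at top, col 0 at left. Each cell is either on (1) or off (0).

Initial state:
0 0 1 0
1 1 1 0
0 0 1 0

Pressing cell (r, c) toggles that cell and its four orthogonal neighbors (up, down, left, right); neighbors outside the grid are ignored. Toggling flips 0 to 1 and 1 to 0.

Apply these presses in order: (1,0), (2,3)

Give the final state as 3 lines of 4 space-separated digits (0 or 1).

After press 1 at (1,0):
1 0 1 0
0 0 1 0
1 0 1 0

After press 2 at (2,3):
1 0 1 0
0 0 1 1
1 0 0 1

Answer: 1 0 1 0
0 0 1 1
1 0 0 1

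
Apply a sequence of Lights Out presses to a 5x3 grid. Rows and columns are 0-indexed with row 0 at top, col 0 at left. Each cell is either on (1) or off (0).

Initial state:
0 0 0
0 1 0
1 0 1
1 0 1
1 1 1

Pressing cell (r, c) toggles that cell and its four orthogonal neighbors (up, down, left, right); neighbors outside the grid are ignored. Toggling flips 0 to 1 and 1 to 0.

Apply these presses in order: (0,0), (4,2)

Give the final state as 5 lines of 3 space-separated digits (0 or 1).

Answer: 1 1 0
1 1 0
1 0 1
1 0 0
1 0 0

Derivation:
After press 1 at (0,0):
1 1 0
1 1 0
1 0 1
1 0 1
1 1 1

After press 2 at (4,2):
1 1 0
1 1 0
1 0 1
1 0 0
1 0 0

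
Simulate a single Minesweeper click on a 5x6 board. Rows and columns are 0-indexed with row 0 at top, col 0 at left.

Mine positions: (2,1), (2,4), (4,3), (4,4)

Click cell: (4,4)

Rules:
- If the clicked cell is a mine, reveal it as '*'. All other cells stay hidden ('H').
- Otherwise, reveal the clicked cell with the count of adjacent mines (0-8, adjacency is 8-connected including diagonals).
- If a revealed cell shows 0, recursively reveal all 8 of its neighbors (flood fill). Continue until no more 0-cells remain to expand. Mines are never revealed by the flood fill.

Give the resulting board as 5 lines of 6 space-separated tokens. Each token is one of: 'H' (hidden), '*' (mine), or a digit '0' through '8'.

H H H H H H
H H H H H H
H H H H H H
H H H H H H
H H H H * H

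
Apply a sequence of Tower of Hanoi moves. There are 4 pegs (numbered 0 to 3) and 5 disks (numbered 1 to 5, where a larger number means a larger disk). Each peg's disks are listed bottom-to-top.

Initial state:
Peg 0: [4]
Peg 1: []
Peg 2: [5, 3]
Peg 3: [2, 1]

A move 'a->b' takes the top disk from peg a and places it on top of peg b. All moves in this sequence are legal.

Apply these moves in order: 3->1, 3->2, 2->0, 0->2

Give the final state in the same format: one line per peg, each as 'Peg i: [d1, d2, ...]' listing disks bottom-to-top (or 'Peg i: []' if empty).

Answer: Peg 0: [4]
Peg 1: [1]
Peg 2: [5, 3, 2]
Peg 3: []

Derivation:
After move 1 (3->1):
Peg 0: [4]
Peg 1: [1]
Peg 2: [5, 3]
Peg 3: [2]

After move 2 (3->2):
Peg 0: [4]
Peg 1: [1]
Peg 2: [5, 3, 2]
Peg 3: []

After move 3 (2->0):
Peg 0: [4, 2]
Peg 1: [1]
Peg 2: [5, 3]
Peg 3: []

After move 4 (0->2):
Peg 0: [4]
Peg 1: [1]
Peg 2: [5, 3, 2]
Peg 3: []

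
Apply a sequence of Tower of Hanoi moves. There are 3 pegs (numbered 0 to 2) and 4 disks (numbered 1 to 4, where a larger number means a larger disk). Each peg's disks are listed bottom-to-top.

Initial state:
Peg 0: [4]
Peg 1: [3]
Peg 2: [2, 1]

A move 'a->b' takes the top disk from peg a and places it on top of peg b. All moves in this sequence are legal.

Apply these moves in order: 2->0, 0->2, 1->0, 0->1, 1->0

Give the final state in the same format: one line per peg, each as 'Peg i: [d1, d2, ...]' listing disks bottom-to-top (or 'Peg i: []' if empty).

Answer: Peg 0: [4, 3]
Peg 1: []
Peg 2: [2, 1]

Derivation:
After move 1 (2->0):
Peg 0: [4, 1]
Peg 1: [3]
Peg 2: [2]

After move 2 (0->2):
Peg 0: [4]
Peg 1: [3]
Peg 2: [2, 1]

After move 3 (1->0):
Peg 0: [4, 3]
Peg 1: []
Peg 2: [2, 1]

After move 4 (0->1):
Peg 0: [4]
Peg 1: [3]
Peg 2: [2, 1]

After move 5 (1->0):
Peg 0: [4, 3]
Peg 1: []
Peg 2: [2, 1]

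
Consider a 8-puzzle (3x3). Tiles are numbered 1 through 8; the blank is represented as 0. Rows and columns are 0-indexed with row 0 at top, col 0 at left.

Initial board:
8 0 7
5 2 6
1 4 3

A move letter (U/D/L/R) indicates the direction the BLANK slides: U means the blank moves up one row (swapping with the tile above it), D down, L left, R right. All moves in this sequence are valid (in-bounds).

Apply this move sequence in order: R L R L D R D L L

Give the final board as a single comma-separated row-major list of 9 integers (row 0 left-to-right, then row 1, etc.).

After move 1 (R):
8 7 0
5 2 6
1 4 3

After move 2 (L):
8 0 7
5 2 6
1 4 3

After move 3 (R):
8 7 0
5 2 6
1 4 3

After move 4 (L):
8 0 7
5 2 6
1 4 3

After move 5 (D):
8 2 7
5 0 6
1 4 3

After move 6 (R):
8 2 7
5 6 0
1 4 3

After move 7 (D):
8 2 7
5 6 3
1 4 0

After move 8 (L):
8 2 7
5 6 3
1 0 4

After move 9 (L):
8 2 7
5 6 3
0 1 4

Answer: 8, 2, 7, 5, 6, 3, 0, 1, 4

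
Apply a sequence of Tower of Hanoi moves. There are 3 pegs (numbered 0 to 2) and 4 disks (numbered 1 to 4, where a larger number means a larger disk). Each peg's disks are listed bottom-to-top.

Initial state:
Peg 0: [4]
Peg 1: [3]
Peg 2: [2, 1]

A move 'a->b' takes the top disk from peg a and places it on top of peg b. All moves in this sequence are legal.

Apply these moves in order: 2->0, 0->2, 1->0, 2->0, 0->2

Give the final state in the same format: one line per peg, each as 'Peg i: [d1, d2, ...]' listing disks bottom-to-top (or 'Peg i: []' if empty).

After move 1 (2->0):
Peg 0: [4, 1]
Peg 1: [3]
Peg 2: [2]

After move 2 (0->2):
Peg 0: [4]
Peg 1: [3]
Peg 2: [2, 1]

After move 3 (1->0):
Peg 0: [4, 3]
Peg 1: []
Peg 2: [2, 1]

After move 4 (2->0):
Peg 0: [4, 3, 1]
Peg 1: []
Peg 2: [2]

After move 5 (0->2):
Peg 0: [4, 3]
Peg 1: []
Peg 2: [2, 1]

Answer: Peg 0: [4, 3]
Peg 1: []
Peg 2: [2, 1]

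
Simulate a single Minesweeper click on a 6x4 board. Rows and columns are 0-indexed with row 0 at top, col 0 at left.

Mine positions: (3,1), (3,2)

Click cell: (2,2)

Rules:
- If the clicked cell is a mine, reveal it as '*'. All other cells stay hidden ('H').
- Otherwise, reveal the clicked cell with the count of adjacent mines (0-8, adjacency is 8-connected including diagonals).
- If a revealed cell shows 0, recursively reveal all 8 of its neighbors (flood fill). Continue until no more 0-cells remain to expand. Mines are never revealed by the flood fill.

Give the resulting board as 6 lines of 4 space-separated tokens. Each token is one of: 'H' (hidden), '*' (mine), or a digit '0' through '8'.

H H H H
H H H H
H H 2 H
H H H H
H H H H
H H H H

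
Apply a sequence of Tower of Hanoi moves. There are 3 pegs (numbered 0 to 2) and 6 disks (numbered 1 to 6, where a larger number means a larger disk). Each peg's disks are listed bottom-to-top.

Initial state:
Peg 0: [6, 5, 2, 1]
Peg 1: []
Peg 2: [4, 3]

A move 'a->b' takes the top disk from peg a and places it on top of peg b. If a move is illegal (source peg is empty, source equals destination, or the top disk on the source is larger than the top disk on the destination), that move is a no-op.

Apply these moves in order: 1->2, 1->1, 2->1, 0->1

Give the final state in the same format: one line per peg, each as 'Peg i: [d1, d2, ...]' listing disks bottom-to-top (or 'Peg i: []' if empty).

After move 1 (1->2):
Peg 0: [6, 5, 2, 1]
Peg 1: []
Peg 2: [4, 3]

After move 2 (1->1):
Peg 0: [6, 5, 2, 1]
Peg 1: []
Peg 2: [4, 3]

After move 3 (2->1):
Peg 0: [6, 5, 2, 1]
Peg 1: [3]
Peg 2: [4]

After move 4 (0->1):
Peg 0: [6, 5, 2]
Peg 1: [3, 1]
Peg 2: [4]

Answer: Peg 0: [6, 5, 2]
Peg 1: [3, 1]
Peg 2: [4]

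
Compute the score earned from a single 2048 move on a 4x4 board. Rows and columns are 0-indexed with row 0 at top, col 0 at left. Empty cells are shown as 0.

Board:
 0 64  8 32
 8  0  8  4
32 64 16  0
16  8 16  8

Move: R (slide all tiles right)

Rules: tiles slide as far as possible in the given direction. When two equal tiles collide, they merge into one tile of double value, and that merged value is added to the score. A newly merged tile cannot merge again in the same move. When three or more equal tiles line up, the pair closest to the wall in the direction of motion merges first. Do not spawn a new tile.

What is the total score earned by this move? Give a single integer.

Slide right:
row 0: [0, 64, 8, 32] -> [0, 64, 8, 32]  score +0 (running 0)
row 1: [8, 0, 8, 4] -> [0, 0, 16, 4]  score +16 (running 16)
row 2: [32, 64, 16, 0] -> [0, 32, 64, 16]  score +0 (running 16)
row 3: [16, 8, 16, 8] -> [16, 8, 16, 8]  score +0 (running 16)
Board after move:
 0 64  8 32
 0  0 16  4
 0 32 64 16
16  8 16  8

Answer: 16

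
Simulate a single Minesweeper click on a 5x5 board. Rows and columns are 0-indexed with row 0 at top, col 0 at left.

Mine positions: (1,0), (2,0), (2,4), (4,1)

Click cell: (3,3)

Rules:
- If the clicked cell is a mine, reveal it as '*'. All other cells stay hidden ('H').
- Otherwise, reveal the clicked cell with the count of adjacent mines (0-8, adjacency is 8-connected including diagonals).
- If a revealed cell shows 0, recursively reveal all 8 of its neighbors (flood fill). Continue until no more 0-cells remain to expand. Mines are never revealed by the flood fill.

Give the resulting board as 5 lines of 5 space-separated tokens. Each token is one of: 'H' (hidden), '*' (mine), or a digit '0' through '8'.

H H H H H
H H H H H
H H H H H
H H H 1 H
H H H H H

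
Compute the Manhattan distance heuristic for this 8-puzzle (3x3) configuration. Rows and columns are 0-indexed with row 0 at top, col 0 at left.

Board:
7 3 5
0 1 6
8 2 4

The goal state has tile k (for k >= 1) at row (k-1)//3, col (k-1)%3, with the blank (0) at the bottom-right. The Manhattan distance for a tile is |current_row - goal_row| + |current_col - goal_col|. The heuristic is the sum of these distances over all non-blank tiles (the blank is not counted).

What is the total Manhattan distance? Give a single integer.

Answer: 13

Derivation:
Tile 7: (0,0)->(2,0) = 2
Tile 3: (0,1)->(0,2) = 1
Tile 5: (0,2)->(1,1) = 2
Tile 1: (1,1)->(0,0) = 2
Tile 6: (1,2)->(1,2) = 0
Tile 8: (2,0)->(2,1) = 1
Tile 2: (2,1)->(0,1) = 2
Tile 4: (2,2)->(1,0) = 3
Sum: 2 + 1 + 2 + 2 + 0 + 1 + 2 + 3 = 13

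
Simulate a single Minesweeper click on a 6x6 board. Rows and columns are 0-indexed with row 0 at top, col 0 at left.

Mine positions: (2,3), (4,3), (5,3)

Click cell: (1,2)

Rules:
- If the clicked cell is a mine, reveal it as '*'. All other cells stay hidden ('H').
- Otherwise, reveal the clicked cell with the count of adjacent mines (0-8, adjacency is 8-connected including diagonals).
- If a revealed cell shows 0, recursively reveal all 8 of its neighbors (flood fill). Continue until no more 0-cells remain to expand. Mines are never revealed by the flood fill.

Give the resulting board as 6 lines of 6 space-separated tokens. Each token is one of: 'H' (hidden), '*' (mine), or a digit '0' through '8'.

H H H H H H
H H 1 H H H
H H H H H H
H H H H H H
H H H H H H
H H H H H H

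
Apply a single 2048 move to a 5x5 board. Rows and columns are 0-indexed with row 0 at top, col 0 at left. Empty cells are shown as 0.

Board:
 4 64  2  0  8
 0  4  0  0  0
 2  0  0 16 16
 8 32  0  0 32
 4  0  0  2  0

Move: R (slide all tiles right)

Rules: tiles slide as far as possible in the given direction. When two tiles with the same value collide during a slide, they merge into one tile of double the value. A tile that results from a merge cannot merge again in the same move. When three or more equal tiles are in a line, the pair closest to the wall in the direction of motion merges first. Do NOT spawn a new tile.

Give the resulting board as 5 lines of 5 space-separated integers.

Slide right:
row 0: [4, 64, 2, 0, 8] -> [0, 4, 64, 2, 8]
row 1: [0, 4, 0, 0, 0] -> [0, 0, 0, 0, 4]
row 2: [2, 0, 0, 16, 16] -> [0, 0, 0, 2, 32]
row 3: [8, 32, 0, 0, 32] -> [0, 0, 0, 8, 64]
row 4: [4, 0, 0, 2, 0] -> [0, 0, 0, 4, 2]

Answer:  0  4 64  2  8
 0  0  0  0  4
 0  0  0  2 32
 0  0  0  8 64
 0  0  0  4  2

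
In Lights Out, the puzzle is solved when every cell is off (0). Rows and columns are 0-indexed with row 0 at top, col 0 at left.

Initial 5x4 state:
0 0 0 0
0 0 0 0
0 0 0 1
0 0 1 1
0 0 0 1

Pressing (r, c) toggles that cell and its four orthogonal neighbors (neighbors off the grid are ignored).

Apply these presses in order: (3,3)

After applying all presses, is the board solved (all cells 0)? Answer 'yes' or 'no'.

After press 1 at (3,3):
0 0 0 0
0 0 0 0
0 0 0 0
0 0 0 0
0 0 0 0

Lights still on: 0

Answer: yes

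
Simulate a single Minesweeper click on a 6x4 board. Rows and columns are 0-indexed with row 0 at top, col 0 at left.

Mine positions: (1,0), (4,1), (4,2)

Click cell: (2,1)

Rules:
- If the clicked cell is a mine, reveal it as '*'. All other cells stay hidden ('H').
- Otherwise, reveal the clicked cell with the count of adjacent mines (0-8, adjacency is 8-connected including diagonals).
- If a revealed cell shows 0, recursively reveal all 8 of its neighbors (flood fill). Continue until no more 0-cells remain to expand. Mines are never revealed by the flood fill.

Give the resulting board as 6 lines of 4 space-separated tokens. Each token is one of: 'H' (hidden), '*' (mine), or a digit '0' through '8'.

H H H H
H H H H
H 1 H H
H H H H
H H H H
H H H H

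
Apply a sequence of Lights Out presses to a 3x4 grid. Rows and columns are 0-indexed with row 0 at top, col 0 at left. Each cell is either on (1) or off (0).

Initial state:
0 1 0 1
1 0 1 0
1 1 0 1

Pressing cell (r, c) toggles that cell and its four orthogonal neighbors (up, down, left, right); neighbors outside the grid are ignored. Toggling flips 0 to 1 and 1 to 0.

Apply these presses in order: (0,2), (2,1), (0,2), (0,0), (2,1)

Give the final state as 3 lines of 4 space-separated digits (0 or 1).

After press 1 at (0,2):
0 0 1 0
1 0 0 0
1 1 0 1

After press 2 at (2,1):
0 0 1 0
1 1 0 0
0 0 1 1

After press 3 at (0,2):
0 1 0 1
1 1 1 0
0 0 1 1

After press 4 at (0,0):
1 0 0 1
0 1 1 0
0 0 1 1

After press 5 at (2,1):
1 0 0 1
0 0 1 0
1 1 0 1

Answer: 1 0 0 1
0 0 1 0
1 1 0 1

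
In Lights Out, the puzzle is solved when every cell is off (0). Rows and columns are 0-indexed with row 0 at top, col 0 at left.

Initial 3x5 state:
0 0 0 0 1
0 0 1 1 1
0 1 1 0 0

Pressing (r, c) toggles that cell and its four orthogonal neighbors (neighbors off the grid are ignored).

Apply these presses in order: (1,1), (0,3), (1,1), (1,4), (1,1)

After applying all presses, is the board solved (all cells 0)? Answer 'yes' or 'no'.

After press 1 at (1,1):
0 1 0 0 1
1 1 0 1 1
0 0 1 0 0

After press 2 at (0,3):
0 1 1 1 0
1 1 0 0 1
0 0 1 0 0

After press 3 at (1,1):
0 0 1 1 0
0 0 1 0 1
0 1 1 0 0

After press 4 at (1,4):
0 0 1 1 1
0 0 1 1 0
0 1 1 0 1

After press 5 at (1,1):
0 1 1 1 1
1 1 0 1 0
0 0 1 0 1

Lights still on: 9

Answer: no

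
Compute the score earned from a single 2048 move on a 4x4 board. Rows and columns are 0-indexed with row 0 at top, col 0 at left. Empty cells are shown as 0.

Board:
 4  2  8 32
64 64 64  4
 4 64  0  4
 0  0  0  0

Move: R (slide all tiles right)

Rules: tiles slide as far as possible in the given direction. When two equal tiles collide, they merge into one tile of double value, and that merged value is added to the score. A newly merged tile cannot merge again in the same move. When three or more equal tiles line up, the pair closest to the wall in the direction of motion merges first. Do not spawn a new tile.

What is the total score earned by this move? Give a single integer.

Slide right:
row 0: [4, 2, 8, 32] -> [4, 2, 8, 32]  score +0 (running 0)
row 1: [64, 64, 64, 4] -> [0, 64, 128, 4]  score +128 (running 128)
row 2: [4, 64, 0, 4] -> [0, 4, 64, 4]  score +0 (running 128)
row 3: [0, 0, 0, 0] -> [0, 0, 0, 0]  score +0 (running 128)
Board after move:
  4   2   8  32
  0  64 128   4
  0   4  64   4
  0   0   0   0

Answer: 128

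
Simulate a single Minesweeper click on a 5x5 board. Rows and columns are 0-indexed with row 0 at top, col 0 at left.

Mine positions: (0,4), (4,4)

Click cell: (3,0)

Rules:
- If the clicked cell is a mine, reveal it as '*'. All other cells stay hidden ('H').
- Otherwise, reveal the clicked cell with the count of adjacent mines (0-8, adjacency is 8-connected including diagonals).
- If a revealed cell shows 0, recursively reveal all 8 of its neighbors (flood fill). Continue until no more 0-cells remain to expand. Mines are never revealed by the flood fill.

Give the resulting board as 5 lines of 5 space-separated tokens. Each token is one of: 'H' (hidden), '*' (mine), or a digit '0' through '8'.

0 0 0 1 H
0 0 0 1 1
0 0 0 0 0
0 0 0 1 1
0 0 0 1 H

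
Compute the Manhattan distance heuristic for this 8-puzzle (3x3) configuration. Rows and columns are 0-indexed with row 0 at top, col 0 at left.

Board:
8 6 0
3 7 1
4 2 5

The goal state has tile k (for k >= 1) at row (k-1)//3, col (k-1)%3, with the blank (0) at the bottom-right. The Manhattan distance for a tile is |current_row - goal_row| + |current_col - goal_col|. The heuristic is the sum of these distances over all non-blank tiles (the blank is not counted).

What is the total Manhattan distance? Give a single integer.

Tile 8: at (0,0), goal (2,1), distance |0-2|+|0-1| = 3
Tile 6: at (0,1), goal (1,2), distance |0-1|+|1-2| = 2
Tile 3: at (1,0), goal (0,2), distance |1-0|+|0-2| = 3
Tile 7: at (1,1), goal (2,0), distance |1-2|+|1-0| = 2
Tile 1: at (1,2), goal (0,0), distance |1-0|+|2-0| = 3
Tile 4: at (2,0), goal (1,0), distance |2-1|+|0-0| = 1
Tile 2: at (2,1), goal (0,1), distance |2-0|+|1-1| = 2
Tile 5: at (2,2), goal (1,1), distance |2-1|+|2-1| = 2
Sum: 3 + 2 + 3 + 2 + 3 + 1 + 2 + 2 = 18

Answer: 18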